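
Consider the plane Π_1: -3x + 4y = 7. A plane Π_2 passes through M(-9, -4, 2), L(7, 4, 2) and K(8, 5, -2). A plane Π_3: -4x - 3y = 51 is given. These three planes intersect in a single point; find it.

(-9, -5, 10)

ML = (16, 8, 0), MK = (17, 9, -4); a normal to Π_2 is ML × MK = (-32, 64, 8).
Using M: Π_2 has equation -32x + 64y + 8z = 48.
Solving the 3×3 linear system -3x + 4y = 7, -32x + 64y + 8z = 48, -4x - 3y = 51 (e.g. by elimination or Cramer's rule, determinant = -200) gives (-9, -5, 10).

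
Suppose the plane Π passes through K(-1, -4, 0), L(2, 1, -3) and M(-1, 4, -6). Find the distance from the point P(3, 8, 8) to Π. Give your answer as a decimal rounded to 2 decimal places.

KL = (3, 5, -3), KM = (0, 8, -6); a normal to Π is KL × KM = (-6, 18, 24).
Using K: Π has equation -6x + 18y + 24z = -66.
n·P − d = (-6)·(3) + (18)·(8) + (24)·(8) − (-66) = 384; |n| = √936.
Distance = |384| / √936 = 384/√936 ≈ 12.55.

12.55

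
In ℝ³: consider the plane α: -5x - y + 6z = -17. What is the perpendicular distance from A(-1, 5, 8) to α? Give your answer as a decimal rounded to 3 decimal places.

n·A − d = (-5)·(-1) + (-1)·(5) + (6)·(8) − (-17) = 65; |n| = √62.
Distance = |65| / √62 = 65/√62 ≈ 8.255.

8.255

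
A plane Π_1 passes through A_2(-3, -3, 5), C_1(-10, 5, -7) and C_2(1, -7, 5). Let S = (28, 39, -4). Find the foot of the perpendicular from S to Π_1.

A_2C_1 = (-7, 8, -12), A_2C_2 = (4, -4, 0); a normal to Π_1 is A_2C_1 × A_2C_2 = (-48, -48, -4).
Using A_2: Π_1 has equation -48x - 48y - 4z = 268.
Foot = S − λn with λ = (n·S − d)/|n|² = (-3200 − 268)/4624 = -3/4.
Foot = (28, 39, -4) − (-3/4)·(-48, -48, -4) = (-8, 3, -7).

(-8, 3, -7)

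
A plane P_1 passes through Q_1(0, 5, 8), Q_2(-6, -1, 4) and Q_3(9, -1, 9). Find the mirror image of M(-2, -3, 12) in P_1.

(2, 1, 0)

Q_1Q_2 = (-6, -6, -4), Q_1Q_3 = (9, -6, 1); a normal to P_1 is Q_1Q_2 × Q_1Q_3 = (-30, -30, 90).
Using Q_1: P_1 has equation -30x - 30y + 90z = 570.
λ = (n·M − d)/|n|² = (1230 − 570)/9900 = 1/15.
Reflection = M − 2λn = (-2, -3, 12) − (2/15)·(-30, -30, 90) = (2, 1, 0).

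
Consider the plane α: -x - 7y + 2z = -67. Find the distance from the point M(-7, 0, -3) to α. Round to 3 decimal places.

9.254

n·M − d = (-1)·(-7) + (-7)·(0) + (2)·(-3) − (-67) = 68; |n| = √54.
Distance = |68| / √54 = 68/√54 ≈ 9.254.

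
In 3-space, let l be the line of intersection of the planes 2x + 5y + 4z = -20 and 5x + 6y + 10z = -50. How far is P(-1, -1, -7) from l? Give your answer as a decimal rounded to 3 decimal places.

2.449

Direction of l: (2, 5, 4) × (5, 6, 10) = (26, 0, -13).
A point on l: solving the two plane equations with x = -8 gives (-8, 0, -1).
Taking (-8, 0, -1) on l with direction v = (26, 0, -13): w = P − (-8, 0, -1) = (7, -1, -6), and w × v = (13, -65, 26).
Distance = |w × v| / |v| = √5070 / √845 ≈ 2.449.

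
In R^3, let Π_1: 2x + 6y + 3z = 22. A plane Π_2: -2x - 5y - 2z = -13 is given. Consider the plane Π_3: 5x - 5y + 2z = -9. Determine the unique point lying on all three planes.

(-4, 1, 8)

Solving the 3×3 linear system 2x + 6y + 3z = 22, -2x - 5y - 2z = -13, 5x - 5y + 2z = -9 (e.g. by elimination or Cramer's rule, determinant = 29) gives (-4, 1, 8).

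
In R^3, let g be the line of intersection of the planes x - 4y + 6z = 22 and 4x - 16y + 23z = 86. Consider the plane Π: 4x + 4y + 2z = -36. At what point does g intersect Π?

Direction of g: (1, -4, 6) × (4, -16, 23) = (4, 1, 0).
A point on g: solving the two plane equations with x = 6 gives (6, -1, 2).
Substitute r = (6, -1, 2) + t(4, 1, 0) into the plane: 24 + 20t = -36, so t = -3.
Intersection: (6, -1, 2) + (-3)·(4, 1, 0) = (-6, -4, 2).

(-6, -4, 2)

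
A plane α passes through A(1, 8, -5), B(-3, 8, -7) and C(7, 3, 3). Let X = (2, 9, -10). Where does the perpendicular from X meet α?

AB = (-4, 0, -2), AC = (6, -5, 8); a normal to α is AB × AC = (-10, 20, 20).
Using A: α has equation -10x + 20y + 20z = 50.
Foot = X − λn with λ = (n·X − d)/|n|² = (-40 − 50)/900 = -1/10.
Foot = (2, 9, -10) − (-1/10)·(-10, 20, 20) = (1, 11, -8).

(1, 11, -8)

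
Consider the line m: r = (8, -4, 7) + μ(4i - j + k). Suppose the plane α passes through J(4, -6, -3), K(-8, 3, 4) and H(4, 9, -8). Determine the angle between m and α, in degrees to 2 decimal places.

JK = (-12, 9, 7), JH = (0, 15, -5); a normal to α is JK × JH = (-150, -60, -180).
Using J: α has equation -150x - 60y - 180z = 300.
sin θ = |n·v| / (|n||v|) = |-720| / (√58500 · √18) = 0.70165.
θ ≈ 44.56°.

44.56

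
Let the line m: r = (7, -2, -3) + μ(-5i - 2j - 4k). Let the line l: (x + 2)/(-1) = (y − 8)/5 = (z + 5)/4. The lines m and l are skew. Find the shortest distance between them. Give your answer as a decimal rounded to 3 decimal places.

l has direction (-1, 5, 4) through (-2, 8, -5).
Common perpendicular direction n = (-5, -2, -4) × (-1, 5, 4) = (12, 24, -27).
With w = (-2, 8, -5) − (7, -2, -3) = (-9, 10, -2), w · n = 186.
Distance = |w · n| / |n| = |186| / √1449 ≈ 4.886.

4.886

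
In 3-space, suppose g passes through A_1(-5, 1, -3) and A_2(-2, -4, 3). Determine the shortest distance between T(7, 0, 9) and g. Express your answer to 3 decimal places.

10.324

A direction vector for g is A_2 − A_1 = (3, -5, 6).
Taking (-5, 1, -3) on g with direction v = (3, -5, 6): w = T − (-5, 1, -3) = (12, -1, 12), and w × v = (54, -36, -57).
Distance = |w × v| / |v| = √7461 / √70 ≈ 10.324.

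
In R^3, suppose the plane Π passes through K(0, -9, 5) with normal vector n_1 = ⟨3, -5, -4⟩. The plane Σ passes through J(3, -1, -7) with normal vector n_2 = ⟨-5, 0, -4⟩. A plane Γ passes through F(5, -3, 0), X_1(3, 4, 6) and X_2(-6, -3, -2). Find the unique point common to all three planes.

Π: n_1·r = n_1·K gives 3x - 5y - 4z = 25.
Σ: n_2·r = n_2·J gives -5x - 4z = 13.
FX_1 = (-2, 7, 6), FX_2 = (-11, 0, -2); a normal to Γ is FX_1 × FX_2 = (-14, -70, 77).
Using F: Γ has equation -14x - 70y + 77z = 140.
Solving the 3×3 linear system 3x - 5y - 4z = 25, -5x - 4z = 13, -14x - 70y + 77z = 140 (e.g. by elimination or Cramer's rule, determinant = -4445) gives (-1, -4, -2).

(-1, -4, -2)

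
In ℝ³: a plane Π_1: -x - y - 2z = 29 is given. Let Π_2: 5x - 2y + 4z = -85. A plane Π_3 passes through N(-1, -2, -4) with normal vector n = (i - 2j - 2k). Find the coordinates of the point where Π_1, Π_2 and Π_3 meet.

Π_3: n·r = n·N gives x - 2y - 2z = 11.
Solving the 3×3 linear system -x - y - 2z = 29, 5x - 2y + 4z = -85, x - 2y - 2z = 11 (e.g. by elimination or Cramer's rule, determinant = -10) gives (-9, 0, -10).

(-9, 0, -10)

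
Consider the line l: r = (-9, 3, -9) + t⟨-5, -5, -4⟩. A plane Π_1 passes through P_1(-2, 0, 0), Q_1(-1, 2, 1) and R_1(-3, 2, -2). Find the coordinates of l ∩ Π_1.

P_1Q_1 = (1, 2, 1), P_1R_1 = (-1, 2, -2); a normal to Π_1 is P_1Q_1 × P_1R_1 = (-6, 1, 4).
Using P_1: Π_1 has equation -6x + y + 4z = 12.
Substitute r = (-9, 3, -9) + t(-5, -5, -4) into the plane: 21 + 9t = 12, so t = -1.
Intersection: (-9, 3, -9) + (-1)·(-5, -5, -4) = (-4, 8, -5).

(-4, 8, -5)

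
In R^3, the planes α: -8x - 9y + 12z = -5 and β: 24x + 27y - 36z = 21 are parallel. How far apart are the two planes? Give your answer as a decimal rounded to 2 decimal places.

Rescale β by 1/(-3): -8x - 9y + 12z = -7. Then distance = |-5 − (-7)| / √289 ≈ 0.12.

0.12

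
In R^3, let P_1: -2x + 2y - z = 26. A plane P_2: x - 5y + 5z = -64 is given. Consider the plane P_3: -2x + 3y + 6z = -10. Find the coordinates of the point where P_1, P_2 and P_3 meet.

(-4, 6, -6)

Solving the 3×3 linear system -2x + 2y - z = 26, x - 5y + 5z = -64, -2x + 3y + 6z = -10 (e.g. by elimination or Cramer's rule, determinant = 65) gives (-4, 6, -6).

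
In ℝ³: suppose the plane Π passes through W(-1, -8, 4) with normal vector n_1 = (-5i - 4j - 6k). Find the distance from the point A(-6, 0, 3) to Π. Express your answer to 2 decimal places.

0.11

Π: n_1·r = n_1·W gives -5x - 4y - 6z = 13.
n·A − d = (-5)·(-6) + (-4)·(0) + (-6)·(3) − 13 = -1; |n| = √77.
Distance = |-1| / √77 = 1/√77 ≈ 0.11.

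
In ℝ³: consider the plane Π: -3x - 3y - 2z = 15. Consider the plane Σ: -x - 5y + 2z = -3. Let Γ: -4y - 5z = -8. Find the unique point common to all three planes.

(-7, 2, 0)

Solving the 3×3 linear system -3x - 3y - 2z = 15, -x - 5y + 2z = -3, -4y - 5z = -8 (e.g. by elimination or Cramer's rule, determinant = -92) gives (-7, 2, 0).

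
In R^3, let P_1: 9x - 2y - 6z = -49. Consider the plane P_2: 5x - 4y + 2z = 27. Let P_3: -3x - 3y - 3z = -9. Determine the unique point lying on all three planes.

(-1, -4, 8)

Solving the 3×3 linear system 9x - 2y - 6z = -49, 5x - 4y + 2z = 27, -3x - 3y - 3z = -9 (e.g. by elimination or Cramer's rule, determinant = 306) gives (-1, -4, 8).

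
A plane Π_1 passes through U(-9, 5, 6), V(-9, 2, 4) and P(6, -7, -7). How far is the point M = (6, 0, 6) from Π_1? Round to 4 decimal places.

6.6815

UV = (0, -3, -2), UP = (15, -12, -13); a normal to Π_1 is UV × UP = (15, -30, 45).
Using U: Π_1 has equation 15x - 30y + 45z = -15.
n·M − d = (15)·(6) + (-30)·(0) + (45)·(6) − (-15) = 375; |n| = √3150.
Distance = |375| / √3150 = 375/√3150 ≈ 6.6815.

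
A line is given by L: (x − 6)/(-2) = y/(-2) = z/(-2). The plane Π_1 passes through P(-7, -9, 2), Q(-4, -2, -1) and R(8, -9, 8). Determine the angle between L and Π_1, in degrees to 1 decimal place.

L has direction (-2, -2, -2) through (6, 0, 0).
PQ = (3, 7, -3), PR = (15, 0, 6); a normal to Π_1 is PQ × PR = (42, -63, -105).
Using P: Π_1 has equation 42x - 63y - 105z = 63.
sin θ = |n·v| / (|n||v|) = |252| / (√16758 · √12) = 0.56195.
θ ≈ 34.2°.

34.2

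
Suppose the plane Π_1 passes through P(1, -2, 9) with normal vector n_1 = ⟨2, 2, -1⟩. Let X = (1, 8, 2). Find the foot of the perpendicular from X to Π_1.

Π_1: n_1·r = n_1·P gives 2x + 2y - z = -11.
Foot = X − λn with λ = (n·X − d)/|n|² = (16 − (-11))/9 = 3.
Foot = (1, 8, 2) − 3·(2, 2, -1) = (-5, 2, 5).

(-5, 2, 5)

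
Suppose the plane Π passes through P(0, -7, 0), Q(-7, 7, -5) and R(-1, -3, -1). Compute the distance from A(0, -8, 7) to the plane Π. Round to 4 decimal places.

6.2491

PQ = (-7, 14, -5), PR = (-1, 4, -1); a normal to Π is PQ × PR = (6, -2, -14).
Using P: Π has equation 6x - 2y - 14z = 14.
n·A − d = (6)·(0) + (-2)·(-8) + (-14)·(7) − 14 = -96; |n| = √236.
Distance = |-96| / √236 = 96/√236 ≈ 6.2491.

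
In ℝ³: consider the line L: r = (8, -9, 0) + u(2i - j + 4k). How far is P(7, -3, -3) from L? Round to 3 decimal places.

Taking (8, -9, 0) on L with direction v = (2, -1, 4): w = P − (8, -9, 0) = (-1, 6, -3), and w × v = (21, -2, -11).
Distance = |w × v| / |v| = √566 / √21 ≈ 5.192.

5.192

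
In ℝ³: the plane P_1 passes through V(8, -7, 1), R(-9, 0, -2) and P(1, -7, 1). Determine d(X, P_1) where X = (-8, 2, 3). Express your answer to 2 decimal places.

5.38

VR = (-17, 7, -3), VP = (-7, 0, 0); a normal to P_1 is VR × VP = (0, 21, 49).
Using V: P_1 has equation 21y + 49z = -98.
n·X − d = (0)·(-8) + (21)·(2) + (49)·(3) − (-98) = 287; |n| = √2842.
Distance = |287| / √2842 = 287/√2842 ≈ 5.38.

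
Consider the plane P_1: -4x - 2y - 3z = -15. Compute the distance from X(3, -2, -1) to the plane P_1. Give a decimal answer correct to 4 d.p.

1.8570

n·X − d = (-4)·(3) + (-2)·(-2) + (-3)·(-1) − (-15) = 10; |n| = √29.
Distance = |10| / √29 = 10/√29 ≈ 1.8570.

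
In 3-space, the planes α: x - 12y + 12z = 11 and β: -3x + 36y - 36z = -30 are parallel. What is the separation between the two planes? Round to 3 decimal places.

Rescale β by 1/(-3): x - 12y + 12z = 10. Then distance = |11 − 10| / √289 ≈ 0.059.

0.059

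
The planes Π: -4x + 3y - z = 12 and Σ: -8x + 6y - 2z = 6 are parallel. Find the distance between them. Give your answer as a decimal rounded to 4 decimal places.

1.7650

Rescale Σ by 1/2: -4x + 3y - z = 3. Then distance = |12 − 3| / √26 ≈ 1.7650.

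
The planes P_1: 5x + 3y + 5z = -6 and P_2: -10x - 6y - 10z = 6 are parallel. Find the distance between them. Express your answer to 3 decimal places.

Rescale P_2 by 1/(-2): 5x + 3y + 5z = -3. Then distance = |-6 − (-3)| / √59 ≈ 0.391.

0.391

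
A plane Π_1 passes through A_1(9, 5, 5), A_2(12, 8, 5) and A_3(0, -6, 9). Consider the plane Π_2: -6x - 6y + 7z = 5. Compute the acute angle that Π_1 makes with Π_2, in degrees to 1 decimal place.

A_1A_2 = (3, 3, 0), A_1A_3 = (-9, -11, 4); a normal to Π_1 is A_1A_2 × A_1A_3 = (12, -12, -6).
Using A_1: Π_1 has equation 12x - 12y - 6z = 18.
cos θ = |n₁·n₂| / (|n₁||n₂|) = |-42| / (√324 · √121).
θ = arccos(0.21212) ≈ 77.8°.

77.8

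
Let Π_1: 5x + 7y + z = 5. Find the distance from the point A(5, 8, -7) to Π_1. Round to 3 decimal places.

n·A − d = (5)·(5) + (7)·(8) + (1)·(-7) − 5 = 69; |n| = √75.
Distance = |69| / √75 = 69/√75 ≈ 7.967.

7.967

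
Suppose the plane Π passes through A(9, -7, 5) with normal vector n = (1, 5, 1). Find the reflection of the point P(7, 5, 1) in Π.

(3, -15, -3)

Π: n·r = n·A gives x + 5y + z = -21.
λ = (n·P − d)/|n|² = (33 − (-21))/27 = 2.
Reflection = P − 2λn = (7, 5, 1) − 4·(1, 5, 1) = (3, -15, -3).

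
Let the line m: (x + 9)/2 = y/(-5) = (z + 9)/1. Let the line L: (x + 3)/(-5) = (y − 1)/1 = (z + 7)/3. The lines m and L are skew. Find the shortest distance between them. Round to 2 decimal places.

5.08

m has direction (2, -5, 1) through (-9, 0, -9).
L has direction (-5, 1, 3) through (-3, 1, -7).
Common perpendicular direction n = (2, -5, 1) × (-5, 1, 3) = (-16, -11, -23).
With w = (-3, 1, -7) − (-9, 0, -9) = (6, 1, 2), w · n = -153.
Distance = |w · n| / |n| = |-153| / √906 ≈ 5.08.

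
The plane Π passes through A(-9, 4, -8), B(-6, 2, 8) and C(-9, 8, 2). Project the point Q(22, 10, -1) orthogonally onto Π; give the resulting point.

(-6, 0, 3)

AB = (3, -2, 16), AC = (0, 4, 10); a normal to Π is AB × AC = (-84, -30, 12).
Using A: Π has equation -84x - 30y + 12z = 540.
Foot = Q − λn with λ = (n·Q − d)/|n|² = (-2160 − 540)/8100 = -1/3.
Foot = (22, 10, -1) − (-1/3)·(-84, -30, 12) = (-6, 0, 3).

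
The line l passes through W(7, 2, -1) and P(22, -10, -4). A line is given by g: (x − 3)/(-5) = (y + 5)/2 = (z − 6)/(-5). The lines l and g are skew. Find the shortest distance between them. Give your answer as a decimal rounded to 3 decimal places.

A direction vector for l is P − W = (15, -12, -3).
g has direction (-5, 2, -5) through (3, -5, 6).
Common perpendicular direction n = (15, -12, -3) × (-5, 2, -5) = (66, 90, -30).
With w = (3, -5, 6) − (7, 2, -1) = (-4, -7, 7), w · n = -1104.
Distance = |w · n| / |n| = |-1104| / √13356 ≈ 9.553.

9.553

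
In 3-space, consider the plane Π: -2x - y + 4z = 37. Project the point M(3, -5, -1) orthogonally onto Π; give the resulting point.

Foot = M − λn with λ = (n·M − d)/|n|² = (-5 − 37)/21 = -2.
Foot = (3, -5, -1) − (-2)·(-2, -1, 4) = (-1, -7, 7).

(-1, -7, 7)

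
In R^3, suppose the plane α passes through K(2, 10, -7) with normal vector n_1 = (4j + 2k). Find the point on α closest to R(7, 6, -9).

(7, 10, -7)

α: n_1·r = n_1·K gives 4y + 2z = 26.
Foot = R − λn with λ = (n·R − d)/|n|² = (6 − 26)/20 = -1.
Foot = (7, 6, -9) − (-1)·(0, 4, 2) = (7, 10, -7).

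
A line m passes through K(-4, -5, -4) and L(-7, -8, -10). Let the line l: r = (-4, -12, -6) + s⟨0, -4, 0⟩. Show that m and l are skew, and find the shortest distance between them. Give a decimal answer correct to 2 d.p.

0.89

A direction vector for m is L − K = (-3, -3, -6).
Common perpendicular direction n = (-3, -3, -6) × (0, -4, 0) = (-24, 0, 12).
With w = (-4, -12, -6) − (-4, -5, -4) = (0, -7, -2), w · n = -24.
Since n ≠ 0 the lines are not parallel, and w · n = -24 ≠ 0 so they do not intersect; hence they are skew.
Distance = |w · n| / |n| = |-24| / √720 ≈ 0.89.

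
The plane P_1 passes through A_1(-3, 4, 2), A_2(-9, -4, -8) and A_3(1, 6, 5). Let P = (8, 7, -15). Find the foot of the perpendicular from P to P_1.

A_1A_2 = (-6, -8, -10), A_1A_3 = (4, 2, 3); a normal to P_1 is A_1A_2 × A_1A_3 = (-4, -22, 20).
Using A_1: P_1 has equation -4x - 22y + 20z = -36.
Foot = P − λn with λ = (n·P − d)/|n|² = (-486 − (-36))/900 = -1/2.
Foot = (8, 7, -15) − (-1/2)·(-4, -22, 20) = (6, -4, -5).

(6, -4, -5)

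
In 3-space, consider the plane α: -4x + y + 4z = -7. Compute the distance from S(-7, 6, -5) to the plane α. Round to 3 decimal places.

n·S − d = (-4)·(-7) + (1)·(6) + (4)·(-5) − (-7) = 21; |n| = √33.
Distance = |21| / √33 = 21/√33 ≈ 3.656.

3.656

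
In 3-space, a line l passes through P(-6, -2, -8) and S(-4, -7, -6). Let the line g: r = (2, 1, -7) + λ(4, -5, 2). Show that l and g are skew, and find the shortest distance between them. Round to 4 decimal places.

2.0426

A direction vector for l is S − P = (2, -5, 2).
Common perpendicular direction n = (2, -5, 2) × (4, -5, 2) = (0, 4, 10).
With w = (2, 1, -7) − (-6, -2, -8) = (8, 3, 1), w · n = 22.
Since n ≠ 0 the lines are not parallel, and w · n = 22 ≠ 0 so they do not intersect; hence they are skew.
Distance = |w · n| / |n| = |22| / √116 ≈ 2.0426.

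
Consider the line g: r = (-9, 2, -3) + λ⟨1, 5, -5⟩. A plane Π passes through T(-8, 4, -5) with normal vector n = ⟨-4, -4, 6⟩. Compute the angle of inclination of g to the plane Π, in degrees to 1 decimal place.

66.5

Π: n·r = n·T gives -4x - 4y + 6z = -14.
sin θ = |n·v| / (|n||v|) = |-54| / (√68 · √51) = 0.91697.
θ ≈ 66.5°.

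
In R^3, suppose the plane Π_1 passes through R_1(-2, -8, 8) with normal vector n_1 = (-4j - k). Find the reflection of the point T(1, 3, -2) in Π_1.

(1, -13, -6)

Π_1: n_1·r = n_1·R_1 gives -4y - z = 24.
λ = (n·T − d)/|n|² = (-10 − 24)/17 = -2.
Reflection = T − 2λn = (1, 3, -2) − (-4)·(0, -4, -1) = (1, -13, -6).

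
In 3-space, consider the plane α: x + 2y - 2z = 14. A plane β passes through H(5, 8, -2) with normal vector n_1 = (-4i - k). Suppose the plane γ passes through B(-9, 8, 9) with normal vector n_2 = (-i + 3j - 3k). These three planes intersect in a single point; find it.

β: n_1·r = n_1·H gives -4x - z = -18.
γ: n_2·r = n_2·B gives -x + 3y - 3z = 6.
Solving the 3×3 linear system x + 2y - 2z = 14, -4x - z = -18, -x + 3y - 3z = 6 (e.g. by elimination or Cramer's rule, determinant = 5) gives (6, -2, -6).

(6, -2, -6)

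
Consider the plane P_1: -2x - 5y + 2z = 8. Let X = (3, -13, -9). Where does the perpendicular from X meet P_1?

Foot = X − λn with λ = (n·X − d)/|n|² = (41 − 8)/33 = 1.
Foot = (3, -13, -9) − 1·(-2, -5, 2) = (5, -8, -11).

(5, -8, -11)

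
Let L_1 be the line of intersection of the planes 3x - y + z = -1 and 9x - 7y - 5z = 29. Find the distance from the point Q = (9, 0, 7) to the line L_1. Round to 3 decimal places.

13.546

Direction of L_1: (3, -1, 1) × (9, -7, -5) = (12, 24, -12).
A point on L_1: solving the two plane equations with x = 0 gives (0, -2, -3).
Taking (0, -2, -3) on L_1 with direction v = (12, 24, -12): w = Q − (0, -2, -3) = (9, 2, 10), and w × v = (-264, 228, 192).
Distance = |w × v| / |v| = √158544 / √864 ≈ 13.546.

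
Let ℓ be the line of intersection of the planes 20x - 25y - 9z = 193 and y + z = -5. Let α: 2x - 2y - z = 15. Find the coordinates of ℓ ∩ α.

Direction of ℓ: (20, -25, -9) × (0, 1, 1) = (-16, -20, 20).
A point on ℓ: solving the two plane equations with x = -7 gives (-7, -18, 13).
Substitute r = (-7, -18, 13) + t(-16, -20, 20) into the plane: 9 + (-12)t = 15, so t = -1/2.
Intersection: (-7, -18, 13) + (-1/2)·(-16, -20, 20) = (1, -8, 3).

(1, -8, 3)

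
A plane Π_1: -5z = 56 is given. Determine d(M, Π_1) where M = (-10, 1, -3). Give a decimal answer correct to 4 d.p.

n·M − d = (0)·(-10) + (0)·(1) + (-5)·(-3) − 56 = -41; |n| = √25.
Distance = |-41| / √25 = 41/√25 ≈ 8.2000.

8.2000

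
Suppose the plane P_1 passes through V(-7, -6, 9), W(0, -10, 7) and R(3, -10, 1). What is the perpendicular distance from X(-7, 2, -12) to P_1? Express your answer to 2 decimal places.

0.80

VW = (7, -4, -2), VR = (10, -4, -8); a normal to P_1 is VW × VR = (24, 36, 12).
Using V: P_1 has equation 24x + 36y + 12z = -276.
n·X − d = (24)·(-7) + (36)·(2) + (12)·(-12) − (-276) = 36; |n| = √2016.
Distance = |36| / √2016 = 36/√2016 ≈ 0.80.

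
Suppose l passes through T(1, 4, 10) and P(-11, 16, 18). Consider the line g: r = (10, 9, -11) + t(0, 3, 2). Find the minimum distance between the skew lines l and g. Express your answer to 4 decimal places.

A direction vector for l is P − T = (-12, 12, 8).
Common perpendicular direction n = (-12, 12, 8) × (0, 3, 2) = (0, 24, -36).
With w = (10, 9, -11) − (1, 4, 10) = (9, 5, -21), w · n = 876.
Distance = |w · n| / |n| = |876| / √1872 ≈ 20.2466.

20.2466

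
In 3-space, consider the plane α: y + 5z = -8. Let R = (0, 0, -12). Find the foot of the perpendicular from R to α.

Foot = R − λn with λ = (n·R − d)/|n|² = (-60 − (-8))/26 = -2.
Foot = (0, 0, -12) − (-2)·(0, 1, 5) = (0, 2, -2).

(0, 2, -2)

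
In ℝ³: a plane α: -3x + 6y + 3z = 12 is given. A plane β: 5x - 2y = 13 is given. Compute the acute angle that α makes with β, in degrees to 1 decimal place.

cos θ = |n₁·n₂| / (|n₁||n₂|) = |-27| / (√54 · √29).
θ = arccos(0.68229) ≈ 47.0°.

47.0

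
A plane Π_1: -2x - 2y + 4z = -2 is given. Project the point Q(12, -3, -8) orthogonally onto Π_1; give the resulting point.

(8, -7, 0)

Foot = Q − λn with λ = (n·Q − d)/|n|² = (-50 − (-2))/24 = -2.
Foot = (12, -3, -8) − (-2)·(-2, -2, 4) = (8, -7, 0).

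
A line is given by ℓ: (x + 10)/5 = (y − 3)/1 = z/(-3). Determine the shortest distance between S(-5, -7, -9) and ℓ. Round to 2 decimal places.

12.47

ℓ has direction (5, 1, -3) through (-10, 3, 0).
Taking (-10, 3, 0) on ℓ with direction v = (5, 1, -3): w = S − (-10, 3, 0) = (5, -10, -9), and w × v = (39, -30, 55).
Distance = |w × v| / |v| = √5446 / √35 ≈ 12.47.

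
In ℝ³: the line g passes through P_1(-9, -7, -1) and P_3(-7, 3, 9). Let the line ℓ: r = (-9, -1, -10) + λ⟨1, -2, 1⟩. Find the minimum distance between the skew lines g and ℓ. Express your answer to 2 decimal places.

A direction vector for g is P_3 − P_1 = (2, 10, 10).
Common perpendicular direction n = (2, 10, 10) × (1, -2, 1) = (30, 8, -14).
With w = (-9, -1, -10) − (-9, -7, -1) = (0, 6, -9), w · n = 174.
Distance = |w · n| / |n| = |174| / √1160 ≈ 5.11.

5.11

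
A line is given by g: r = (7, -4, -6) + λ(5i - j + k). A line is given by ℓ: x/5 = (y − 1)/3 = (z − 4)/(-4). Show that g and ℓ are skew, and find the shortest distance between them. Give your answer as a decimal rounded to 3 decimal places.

9.928

ℓ has direction (5, 3, -4) through (0, 1, 4).
Common perpendicular direction n = (5, -1, 1) × (5, 3, -4) = (1, 25, 20).
With w = (0, 1, 4) − (7, -4, -6) = (-7, 5, 10), w · n = 318.
Since n ≠ 0 the lines are not parallel, and w · n = 318 ≠ 0 so they do not intersect; hence they are skew.
Distance = |w · n| / |n| = |318| / √1026 ≈ 9.928.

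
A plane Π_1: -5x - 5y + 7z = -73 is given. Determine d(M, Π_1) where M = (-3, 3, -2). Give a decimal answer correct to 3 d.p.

5.930

n·M − d = (-5)·(-3) + (-5)·(3) + (7)·(-2) − (-73) = 59; |n| = √99.
Distance = |59| / √99 = 59/√99 ≈ 5.930.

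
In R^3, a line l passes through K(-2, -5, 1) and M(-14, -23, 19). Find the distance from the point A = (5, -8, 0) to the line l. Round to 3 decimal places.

A direction vector for l is M − K = (-12, -18, 18).
Taking (-2, -5, 1) on l with direction v = (-12, -18, 18): w = A − (-2, -5, 1) = (7, -3, -1), and w × v = (-72, -114, -162).
Distance = |w × v| / |v| = √44424 / √792 ≈ 7.489.

7.489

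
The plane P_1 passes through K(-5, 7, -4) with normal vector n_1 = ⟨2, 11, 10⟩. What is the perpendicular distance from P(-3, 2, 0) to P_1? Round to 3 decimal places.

0.733

P_1: n_1·r = n_1·K gives 2x + 11y + 10z = 27.
n·P − d = (2)·(-3) + (11)·(2) + (10)·(0) − 27 = -11; |n| = √225.
Distance = |-11| / √225 = 11/√225 ≈ 0.733.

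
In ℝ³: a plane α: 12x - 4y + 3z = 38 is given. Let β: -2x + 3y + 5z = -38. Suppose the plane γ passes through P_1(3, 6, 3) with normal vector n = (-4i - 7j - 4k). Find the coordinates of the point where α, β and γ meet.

(9, 10, -10)

γ: n·r = n·P_1 gives -4x - 7y - 4z = -66.
Solving the 3×3 linear system 12x - 4y + 3z = 38, -2x + 3y + 5z = -38, -4x - 7y - 4z = -66 (e.g. by elimination or Cramer's rule, determinant = 466) gives (9, 10, -10).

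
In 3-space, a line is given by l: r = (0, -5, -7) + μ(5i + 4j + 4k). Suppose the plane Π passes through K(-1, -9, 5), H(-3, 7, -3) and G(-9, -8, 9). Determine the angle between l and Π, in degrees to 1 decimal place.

KH = (-2, 16, -8), KG = (-8, 1, 4); a normal to Π is KH × KG = (72, 72, 126).
Using K: Π has equation 72x + 72y + 126z = -90.
sin θ = |n·v| / (|n||v|) = |1152| / (√26244 · √57) = 0.94189.
θ ≈ 70.4°.

70.4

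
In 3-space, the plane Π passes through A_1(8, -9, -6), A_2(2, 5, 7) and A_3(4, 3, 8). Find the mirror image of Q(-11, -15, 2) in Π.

(19, 9, -10)

A_1A_2 = (-6, 14, 13), A_1A_3 = (-4, 12, 14); a normal to Π is A_1A_2 × A_1A_3 = (40, 32, -16).
Using A_1: Π has equation 40x + 32y - 16z = 128.
λ = (n·Q − d)/|n|² = (-952 − 128)/2880 = -3/8.
Reflection = Q − 2λn = (-11, -15, 2) − (-3/4)·(40, 32, -16) = (19, 9, -10).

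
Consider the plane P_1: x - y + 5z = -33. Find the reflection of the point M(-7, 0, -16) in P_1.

(-3, -4, 4)

λ = (n·M − d)/|n|² = (-87 − (-33))/27 = -2.
Reflection = M − 2λn = (-7, 0, -16) − (-4)·(1, -1, 5) = (-3, -4, 4).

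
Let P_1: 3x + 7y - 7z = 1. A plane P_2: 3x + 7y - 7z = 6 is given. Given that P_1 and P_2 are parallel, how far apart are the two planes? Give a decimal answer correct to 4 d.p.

0.4834

Same normal n = (3, 7, -7) with |n| = √107; distance = |1 − 6| / |n| = 5/√107 ≈ 0.4834.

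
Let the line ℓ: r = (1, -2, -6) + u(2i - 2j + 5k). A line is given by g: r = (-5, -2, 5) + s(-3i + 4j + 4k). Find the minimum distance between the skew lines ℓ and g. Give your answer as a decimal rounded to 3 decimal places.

5.236

Common perpendicular direction n = (2, -2, 5) × (-3, 4, 4) = (-28, -23, 2).
With w = (-5, -2, 5) − (1, -2, -6) = (-6, 0, 11), w · n = 190.
Distance = |w · n| / |n| = |190| / √1317 ≈ 5.236.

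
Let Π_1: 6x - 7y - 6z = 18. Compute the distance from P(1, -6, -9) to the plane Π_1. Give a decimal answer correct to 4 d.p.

7.6364

n·P − d = (6)·(1) + (-7)·(-6) + (-6)·(-9) − 18 = 84; |n| = √121.
Distance = |84| / √121 = 84/√121 ≈ 7.6364.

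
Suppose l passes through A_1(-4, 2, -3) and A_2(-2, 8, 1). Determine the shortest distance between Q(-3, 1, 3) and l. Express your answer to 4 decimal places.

A direction vector for l is A_2 − A_1 = (2, 6, 4).
Taking (-4, 2, -3) on l with direction v = (2, 6, 4): w = Q − (-4, 2, -3) = (1, -1, 6), and w × v = (-40, 8, 8).
Distance = |w × v| / |v| = √1728 / √56 ≈ 5.5549.

5.5549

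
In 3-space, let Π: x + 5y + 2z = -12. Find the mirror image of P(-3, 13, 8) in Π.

(-9, -17, -4)

λ = (n·P − d)/|n|² = (78 − (-12))/30 = 3.
Reflection = P − 2λn = (-3, 13, 8) − 6·(1, 5, 2) = (-9, -17, -4).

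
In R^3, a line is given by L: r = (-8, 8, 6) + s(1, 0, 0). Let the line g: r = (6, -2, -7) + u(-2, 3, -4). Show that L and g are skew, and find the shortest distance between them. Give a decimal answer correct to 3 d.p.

15.800

Common perpendicular direction n = (1, 0, 0) × (-2, 3, -4) = (0, 4, 3).
With w = (6, -2, -7) − (-8, 8, 6) = (14, -10, -13), w · n = -79.
Since n ≠ 0 the lines are not parallel, and w · n = -79 ≠ 0 so they do not intersect; hence they are skew.
Distance = |w · n| / |n| = |-79| / √25 ≈ 15.800.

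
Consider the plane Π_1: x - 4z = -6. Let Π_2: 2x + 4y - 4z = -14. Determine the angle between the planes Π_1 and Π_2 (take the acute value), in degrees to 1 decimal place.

cos θ = |n₁·n₂| / (|n₁||n₂|) = |18| / (√17 · √36).
θ = arccos(0.72761) ≈ 43.3°.

43.3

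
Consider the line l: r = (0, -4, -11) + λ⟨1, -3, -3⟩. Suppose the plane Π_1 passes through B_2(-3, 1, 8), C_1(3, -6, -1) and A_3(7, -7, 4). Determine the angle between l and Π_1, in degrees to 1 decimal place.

B_2C_1 = (6, -7, -9), B_2A_3 = (10, -8, -4); a normal to Π_1 is B_2C_1 × B_2A_3 = (-44, -66, 22).
Using B_2: Π_1 has equation -44x - 66y + 22z = 242.
sin θ = |n·v| / (|n||v|) = |88| / (√6776 · √19) = 0.24526.
θ ≈ 14.2°.

14.2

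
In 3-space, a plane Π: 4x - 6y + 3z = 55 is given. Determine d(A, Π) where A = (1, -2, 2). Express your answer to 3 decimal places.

4.225

n·A − d = (4)·(1) + (-6)·(-2) + (3)·(2) − 55 = -33; |n| = √61.
Distance = |-33| / √61 = 33/√61 ≈ 4.225.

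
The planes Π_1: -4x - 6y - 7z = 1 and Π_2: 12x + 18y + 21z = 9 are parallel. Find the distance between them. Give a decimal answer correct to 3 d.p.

Rescale Π_2 by 1/(-3): -4x - 6y - 7z = -3. Then distance = |1 − (-3)| / √101 ≈ 0.398.

0.398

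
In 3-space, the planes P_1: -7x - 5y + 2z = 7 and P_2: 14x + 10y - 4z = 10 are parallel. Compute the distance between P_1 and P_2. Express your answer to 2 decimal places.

1.36

Rescale P_2 by 1/(-2): -7x - 5y + 2z = -5. Then distance = |7 − (-5)| / √78 ≈ 1.36.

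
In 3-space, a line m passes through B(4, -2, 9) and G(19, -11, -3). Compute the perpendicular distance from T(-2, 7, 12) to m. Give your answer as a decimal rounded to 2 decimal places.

A direction vector for m is G − B = (15, -9, -12).
Taking (4, -2, 9) on m with direction v = (15, -9, -12): w = T − (4, -2, 9) = (-6, 9, 3), and w × v = (-81, -27, -81).
Distance = |w × v| / |v| = √13851 / √450 ≈ 5.55.

5.55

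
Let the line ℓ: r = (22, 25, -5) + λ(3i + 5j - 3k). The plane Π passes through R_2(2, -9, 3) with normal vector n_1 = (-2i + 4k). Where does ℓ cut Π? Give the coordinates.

Π: n_1·r = n_1·R_2 gives -2x + 4z = 8.
Substitute r = (22, 25, -5) + t(3, 5, -3) into the plane: -64 + (-18)t = 8, so t = -4.
Intersection: (22, 25, -5) + (-4)·(3, 5, -3) = (10, 5, 7).

(10, 5, 7)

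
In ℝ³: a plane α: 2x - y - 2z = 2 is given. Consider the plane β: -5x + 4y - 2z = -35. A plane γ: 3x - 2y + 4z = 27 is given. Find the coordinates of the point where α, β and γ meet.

(1, -6, 3)

Solving the 3×3 linear system 2x - y - 2z = 2, -5x + 4y - 2z = -35, 3x - 2y + 4z = 27 (e.g. by elimination or Cramer's rule, determinant = 14) gives (1, -6, 3).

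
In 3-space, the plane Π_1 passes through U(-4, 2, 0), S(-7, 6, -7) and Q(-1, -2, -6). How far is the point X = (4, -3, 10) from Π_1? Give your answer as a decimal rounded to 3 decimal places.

3.400

US = (-3, 4, -7), UQ = (3, -4, -6); a normal to Π_1 is US × UQ = (-52, -39, 0).
Using U: Π_1 has equation -52x - 39y = 130.
n·X − d = (-52)·(4) + (-39)·(-3) + (0)·(10) − 130 = -221; |n| = √4225.
Distance = |-221| / √4225 = 221/√4225 ≈ 3.400.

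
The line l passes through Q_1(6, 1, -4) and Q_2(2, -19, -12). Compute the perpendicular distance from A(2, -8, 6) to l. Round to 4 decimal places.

12.9987

A direction vector for l is Q_2 − Q_1 = (-4, -20, -8).
Taking (6, 1, -4) on l with direction v = (-4, -20, -8): w = A − (6, 1, -4) = (-4, -9, 10), and w × v = (272, -72, 44).
Distance = |w × v| / |v| = √81104 / √480 ≈ 12.9987.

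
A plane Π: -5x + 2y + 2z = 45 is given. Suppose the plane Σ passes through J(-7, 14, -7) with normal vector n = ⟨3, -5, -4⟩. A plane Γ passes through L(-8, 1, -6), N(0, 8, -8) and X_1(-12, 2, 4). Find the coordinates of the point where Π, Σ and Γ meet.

Σ: n·r = n·J gives 3x - 5y - 4z = -63.
LN = (8, 7, -2), LX_1 = (-4, 1, 10); a normal to Γ is LN × LX_1 = (72, -72, 36).
Using L: Γ has equation 72x - 72y + 36z = -864.
Solving the 3×3 linear system -5x + 2y + 2z = 45, 3x - 5y - 4z = -63, 72x - 72y + 36z = -864 (e.g. by elimination or Cramer's rule, determinant = 1836) gives (-5, 8, 2).

(-5, 8, 2)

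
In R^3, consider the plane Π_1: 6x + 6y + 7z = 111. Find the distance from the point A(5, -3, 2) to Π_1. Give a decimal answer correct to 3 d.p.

n·A − d = (6)·(5) + (6)·(-3) + (7)·(2) − 111 = -85; |n| = √121.
Distance = |-85| / √121 = 85/√121 ≈ 7.727.

7.727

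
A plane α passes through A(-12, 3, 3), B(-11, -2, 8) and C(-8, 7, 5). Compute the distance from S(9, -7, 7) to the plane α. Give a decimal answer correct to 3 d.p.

16.829

AB = (1, -5, 5), AC = (4, 4, 2); a normal to α is AB × AC = (-30, 18, 24).
Using A: α has equation -30x + 18y + 24z = 486.
n·S − d = (-30)·(9) + (18)·(-7) + (24)·(7) − 486 = -714; |n| = √1800.
Distance = |-714| / √1800 = 714/√1800 ≈ 16.829.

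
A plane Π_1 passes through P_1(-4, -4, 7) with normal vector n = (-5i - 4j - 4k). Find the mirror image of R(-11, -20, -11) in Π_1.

(19, 4, 13)

Π_1: n·r = n·P_1 gives -5x - 4y - 4z = 8.
λ = (n·R − d)/|n|² = (179 − 8)/57 = 3.
Reflection = R − 2λn = (-11, -20, -11) − 6·(-5, -4, -4) = (19, 4, 13).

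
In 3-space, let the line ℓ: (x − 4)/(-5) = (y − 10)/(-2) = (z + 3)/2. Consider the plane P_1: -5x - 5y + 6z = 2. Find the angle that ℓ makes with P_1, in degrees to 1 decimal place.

61.9

ℓ has direction (-5, -2, 2) through (4, 10, -3).
sin θ = |n·v| / (|n||v|) = |47| / (√86 · √33) = 0.88225.
θ ≈ 61.9°.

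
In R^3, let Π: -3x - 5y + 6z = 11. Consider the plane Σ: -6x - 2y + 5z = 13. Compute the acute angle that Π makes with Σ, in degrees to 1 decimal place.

30.7

cos θ = |n₁·n₂| / (|n₁||n₂|) = |58| / (√70 · √65).
θ = arccos(0.85985) ≈ 30.7°.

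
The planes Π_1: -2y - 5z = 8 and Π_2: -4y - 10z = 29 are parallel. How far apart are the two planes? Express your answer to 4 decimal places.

1.2070

Rescale Π_2 by 1/2: -2y - 5z = 29/2. Then distance = |8 − (29/2)| / √29 ≈ 1.2070.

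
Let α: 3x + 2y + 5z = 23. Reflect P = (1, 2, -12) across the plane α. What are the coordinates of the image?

(13, 10, 8)

λ = (n·P − d)/|n|² = (-53 − 23)/38 = -2.
Reflection = P − 2λn = (1, 2, -12) − (-4)·(3, 2, 5) = (13, 10, 8).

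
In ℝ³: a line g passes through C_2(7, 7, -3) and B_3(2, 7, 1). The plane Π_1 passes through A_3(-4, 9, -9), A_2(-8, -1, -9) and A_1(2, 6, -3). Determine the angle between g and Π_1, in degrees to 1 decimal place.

71.7

A direction vector for g is B_3 − C_2 = (-5, 0, 4).
A_3A_2 = (-4, -10, 0), A_3A_1 = (6, -3, 6); a normal to Π_1 is A_3A_2 × A_3A_1 = (-60, 24, 72).
Using A_3: Π_1 has equation -60x + 24y + 72z = -192.
sin θ = |n·v| / (|n||v|) = |588| / (√9360 · √41) = 0.94918.
θ ≈ 71.7°.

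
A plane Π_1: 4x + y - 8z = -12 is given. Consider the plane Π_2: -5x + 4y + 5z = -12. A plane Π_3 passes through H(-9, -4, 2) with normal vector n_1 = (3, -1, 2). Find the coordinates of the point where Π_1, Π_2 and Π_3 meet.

Π_3: n_1·r = n_1·H gives 3x - y + 2z = -19.
Solving the 3×3 linear system 4x + y - 8z = -12, -5x + 4y + 5z = -12, 3x - y + 2z = -19 (e.g. by elimination or Cramer's rule, determinant = 133) gives (-7, -8, -3).

(-7, -8, -3)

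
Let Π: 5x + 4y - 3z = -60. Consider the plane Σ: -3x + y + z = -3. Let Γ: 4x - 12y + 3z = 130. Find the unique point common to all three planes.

(-2, -11, 2)

Solving the 3×3 linear system 5x + 4y - 3z = -60, -3x + y + z = -3, 4x - 12y + 3z = 130 (e.g. by elimination or Cramer's rule, determinant = 31) gives (-2, -11, 2).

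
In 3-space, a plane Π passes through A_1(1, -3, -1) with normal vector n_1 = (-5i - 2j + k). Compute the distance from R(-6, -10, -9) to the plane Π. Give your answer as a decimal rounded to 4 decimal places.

Π: n_1·r = n_1·A_1 gives -5x - 2y + z = 0.
n·R − d = (-5)·(-6) + (-2)·(-10) + (1)·(-9) − 0 = 41; |n| = √30.
Distance = |41| / √30 = 41/√30 ≈ 7.4855.

7.4855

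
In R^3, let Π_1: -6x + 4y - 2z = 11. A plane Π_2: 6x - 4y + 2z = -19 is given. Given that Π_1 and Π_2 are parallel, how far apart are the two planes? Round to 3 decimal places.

Rescale Π_2 by 1/(-1): -6x + 4y - 2z = 19. Then distance = |11 − 19| / √56 ≈ 1.069.

1.069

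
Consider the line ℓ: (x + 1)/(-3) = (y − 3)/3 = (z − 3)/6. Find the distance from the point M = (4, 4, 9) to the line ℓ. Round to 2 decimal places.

ℓ has direction (-3, 3, 6) through (-1, 3, 3).
Taking (-1, 3, 3) on ℓ with direction v = (-3, 3, 6): w = M − (-1, 3, 3) = (5, 1, 6), and w × v = (-12, -48, 18).
Distance = |w × v| / |v| = √2772 / √54 ≈ 7.16.

7.16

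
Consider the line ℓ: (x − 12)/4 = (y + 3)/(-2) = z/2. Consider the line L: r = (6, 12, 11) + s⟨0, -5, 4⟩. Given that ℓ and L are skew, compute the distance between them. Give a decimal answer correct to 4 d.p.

ℓ has direction (4, -2, 2) through (12, -3, 0).
Common perpendicular direction n = (4, -2, 2) × (0, -5, 4) = (2, -16, -20).
With w = (6, 12, 11) − (12, -3, 0) = (-6, 15, 11), w · n = -472.
Distance = |w · n| / |n| = |-472| / √660 ≈ 18.3726.

18.3726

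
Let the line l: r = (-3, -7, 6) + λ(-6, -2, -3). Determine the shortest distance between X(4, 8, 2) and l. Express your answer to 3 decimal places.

14.715

Taking (-3, -7, 6) on l with direction v = (-6, -2, -3): w = X − (-3, -7, 6) = (7, 15, -4), and w × v = (-53, 45, 76).
Distance = |w × v| / |v| = √10610 / √49 ≈ 14.715.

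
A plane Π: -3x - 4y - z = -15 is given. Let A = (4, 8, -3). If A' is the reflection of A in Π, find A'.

λ = (n·A − d)/|n|² = (-41 − (-15))/26 = -1.
Reflection = A − 2λn = (4, 8, -3) − (-2)·(-3, -4, -1) = (-2, 0, -5).

(-2, 0, -5)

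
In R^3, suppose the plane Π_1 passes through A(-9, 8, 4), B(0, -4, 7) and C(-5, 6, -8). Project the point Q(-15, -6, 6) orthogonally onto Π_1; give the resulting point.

(-5, 2, 8)

AB = (9, -12, 3), AC = (4, -2, -12); a normal to Π_1 is AB × AC = (150, 120, 30).
Using A: Π_1 has equation 150x + 120y + 30z = -270.
Foot = Q − λn with λ = (n·Q − d)/|n|² = (-2790 − (-270))/37800 = -1/15.
Foot = (-15, -6, 6) − (-1/15)·(150, 120, 30) = (-5, 2, 8).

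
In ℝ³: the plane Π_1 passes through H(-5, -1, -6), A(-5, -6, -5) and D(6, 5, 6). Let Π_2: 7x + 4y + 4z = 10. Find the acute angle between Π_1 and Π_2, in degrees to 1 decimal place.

75.3

HA = (0, -5, 1), HD = (11, 6, 12); a normal to Π_1 is HA × HD = (-66, 11, 55).
Using H: Π_1 has equation -66x + 11y + 55z = -11.
cos θ = |n₁·n₂| / (|n₁||n₂|) = |-198| / (√7502 · √81).
θ = arccos(0.25400) ≈ 75.3°.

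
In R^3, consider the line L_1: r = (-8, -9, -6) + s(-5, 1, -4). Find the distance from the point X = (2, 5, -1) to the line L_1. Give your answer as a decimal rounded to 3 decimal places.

15.695

Taking (-8, -9, -6) on L_1 with direction v = (-5, 1, -4): w = X − (-8, -9, -6) = (10, 14, 5), and w × v = (-61, 15, 80).
Distance = |w × v| / |v| = √10346 / √42 ≈ 15.695.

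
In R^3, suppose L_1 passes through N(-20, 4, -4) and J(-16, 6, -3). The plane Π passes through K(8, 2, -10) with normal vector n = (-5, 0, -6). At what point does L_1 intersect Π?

A direction vector for L_1 is J − N = (4, 2, 1).
Π: n·r = n·K gives -5x - 6z = 20.
Substitute r = (-20, 4, -4) + t(4, 2, 1) into the plane: 124 + (-26)t = 20, so t = 4.
Intersection: (-20, 4, -4) + 4·(4, 2, 1) = (-4, 12, 0).

(-4, 12, 0)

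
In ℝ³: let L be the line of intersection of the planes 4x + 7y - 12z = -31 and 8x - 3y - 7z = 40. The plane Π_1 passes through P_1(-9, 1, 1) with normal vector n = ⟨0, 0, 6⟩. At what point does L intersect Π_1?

Direction of L: (4, 7, -12) × (8, -3, -7) = (-85, -68, -68).
A point on L: solving the two plane equations with x = -16 gives (-16, -21, -15).
Π_1: n·r = n·P_1 gives 6z = 6.
Substitute r = (-16, -21, -15) + t(-85, -68, -68) into the plane: -90 + (-408)t = 6, so t = -4/17.
Intersection: (-16, -21, -15) + (-4/17)·(-85, -68, -68) = (4, -5, 1).

(4, -5, 1)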